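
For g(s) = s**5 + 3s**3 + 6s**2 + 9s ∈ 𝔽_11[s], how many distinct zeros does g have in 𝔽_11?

2

Evaluate at each of the 11 elements of 𝔽_11:
g(0) = 0 → root; g(1) = 8; g(2) = 10; g(3) = 9; g(4) = 6; g(5) = 10; g(6) = 4; g(7) = 10; g(8) = 0 → root; g(9) = 5; g(10) = 4.
Roots: {0, 8}.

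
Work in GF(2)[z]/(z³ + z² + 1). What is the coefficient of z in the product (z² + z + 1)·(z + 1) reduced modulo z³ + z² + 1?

Multiply in GF(2)[z]: (z² + z + 1)·(z + 1) = z³ + 1.
Reduce using z³ ≡ z² + 1 (mod z³ + z² + 1).
Reduced: z².

0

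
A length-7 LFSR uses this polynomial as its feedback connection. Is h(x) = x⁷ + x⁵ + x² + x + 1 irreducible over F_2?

Yes

Check for roots in F_2: h(0) = 1; h(1) = 1.
No roots, so no linear factors.
Monic irreducibles of degree 2 over GF(2): x² + x + 1.
None of them divide h (all give nonzero remainder).
Monic irreducibles of degree 3 over GF(2): x³ + x + 1, x³ + x² + 1.
None of them divide h (all give nonzero remainder).
No irreducible factor of degree ≤ 3 exists, so h is irreducible over GF(2).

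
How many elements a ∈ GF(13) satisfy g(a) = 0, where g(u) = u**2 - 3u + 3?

Evaluate at each of the 13 elements of GF(13):
g(0) = 3; g(1) = 1; g(2) = 1; g(3) = 3; g(4) = 7; g(5) = 0 → root; g(6) = 8; g(7) = 5; g(8) = 4; g(9) = 5; g(10) = 8; g(11) = 0 → root; g(12) = 7.
Roots: {5, 11}.

2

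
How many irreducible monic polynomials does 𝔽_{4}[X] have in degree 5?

204

x^(4^5) − x is the product of all monic irreducibles of degree dividing 5; Möbius inversion gives N = (1/5) Σ μ(5/d)·4^d.
Divisors of 5: 1, 5; μ(5/d) for each: -1, 1.
Σ = − 4^1 + 4^5 = 1020.
N = 1020/5 = 204.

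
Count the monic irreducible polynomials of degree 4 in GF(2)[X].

3

The number of monic irreducibles of degree 4 over GF(2) is (1/4)·Σ_{d∣4} μ(4/d) 2^d.
Divisors of 4: 1, 2, 4; μ(4/d) for each: 0, -1, 1.
Σ = − 2^2 + 2^4 = 12.
N = 12/4 = 3.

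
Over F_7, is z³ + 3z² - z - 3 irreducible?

Write f(z) = z³ + 3z² - z - 3.
Check for roots in F_7: f(0) = 4; f(1) = 0 → root; f(2) = 1; f(3) = 6; f(4) = 0 → root; f(5) = 3; f(6) = 0 → root.
f(1) = 0, so (z − 1) divides f(z); f is reducible.

No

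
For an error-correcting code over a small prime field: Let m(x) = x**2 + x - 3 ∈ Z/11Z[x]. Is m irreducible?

Check each element of Z/11Z for a root: m(0)=8, m(1)=10, m(2)=3, m(3)=9, m(4)=6, m(5)=5, m(6)=6, m(7)=9, m(8)=3, m(9)=10, m(10)=8.
No roots. A degree-2 polynomial over a field with no linear factor is irreducible.

Yes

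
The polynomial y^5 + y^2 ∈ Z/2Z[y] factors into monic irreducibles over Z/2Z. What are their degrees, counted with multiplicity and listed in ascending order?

1, 1, 1, 2

Write h(y) = y^5 + y^2.
Roots in Z/2Z: h(0) = 0 → root; h(1) = 0 → root.
Linear factors from roots: (y), (y + 1).
Complete factorization: h(y) = (y + 1)·(y)^2·(y^2 + y + 1).
Factor degrees with multiplicity: 1 + 1 + 1 + 2 = 5.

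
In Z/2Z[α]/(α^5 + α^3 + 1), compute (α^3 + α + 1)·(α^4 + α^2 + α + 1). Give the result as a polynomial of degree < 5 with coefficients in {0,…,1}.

α^3 + α^2

Multiply in Z/2Z[α]: (α^3 + α + 1)·(α^4 + α^2 + α + 1) = α^7 + 1.
Reduce using α^5 ≡ α^3 + 1 (mod α^5 + α^3 + 1).
Reduced: α^3 + α^2.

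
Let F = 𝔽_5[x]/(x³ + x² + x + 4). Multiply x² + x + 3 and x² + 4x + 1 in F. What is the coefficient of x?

Multiply in 𝔽_5[x]: (x² + x + 3)·(x² + 4x + 1) = x⁴ + 3x² + 3x + 3.
Reduce using x³ ≡ 4x² + 4x + 1 (mod x³ + x² + x + 4).
Reduced: 3x² + 2.

0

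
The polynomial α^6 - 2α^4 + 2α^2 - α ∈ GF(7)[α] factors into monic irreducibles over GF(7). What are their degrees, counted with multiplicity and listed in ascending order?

Write f(α) = α^6 - 2α^4 + 2α^2 - α.
Linear factors from roots: (α), (α - 1), (α + 3), (α + 2).
Complete factorization: f(α) = (α)·(α + 2)·(α + 3)·(α - 1)·(α^2 + 3α - 1).
Factor degrees with multiplicity: 1 + 1 + 1 + 1 + 2 = 6.

1, 1, 1, 1, 2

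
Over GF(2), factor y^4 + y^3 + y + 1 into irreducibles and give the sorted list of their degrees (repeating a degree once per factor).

Write f(y) = y^4 + y^3 + y + 1.
Roots in GF(2): f(0) = 1; f(1) = 0 → root.
Linear factors from roots: (y + 1).
Complete factorization: f(y) = (y + 1)^2·(y^2 + y + 1).
Factor degrees with multiplicity: 1 + 1 + 2 = 4.

1, 1, 2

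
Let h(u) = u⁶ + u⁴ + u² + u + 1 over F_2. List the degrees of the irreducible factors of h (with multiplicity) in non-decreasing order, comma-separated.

6

Roots in F_2: h(0) = 1; h(1) = 1.
Complete factorization: h(u) = (u⁶ + u⁴ + u² + u + 1).
Factor degrees with multiplicity: 6 = 6.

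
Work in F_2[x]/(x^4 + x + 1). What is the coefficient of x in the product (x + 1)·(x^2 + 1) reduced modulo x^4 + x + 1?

Multiply in F_2[x]: (x + 1)·(x^2 + 1) = x^3 + x^2 + x + 1.
Reduced: x^3 + x^2 + x + 1.

1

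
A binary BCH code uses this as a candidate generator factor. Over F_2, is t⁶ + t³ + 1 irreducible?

Write h(t) = t⁶ + t³ + 1.
Check for roots in F_2: h(0) = 1; h(1) = 1.
No roots, so no linear factors.
Monic irreducibles of degree 2 over GF(2): t² + t + 1.
None of them divide h (all give nonzero remainder).
Monic irreducibles of degree 3 over GF(2): t³ + t + 1, t³ + t² + 1.
None of them divide h (all give nonzero remainder).
No irreducible factor of degree ≤ 3 exists, so h is irreducible over GF(2).

Yes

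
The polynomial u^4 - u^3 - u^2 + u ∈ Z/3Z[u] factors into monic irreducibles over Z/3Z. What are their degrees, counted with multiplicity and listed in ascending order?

Write h(u) = u^4 - u^3 - u^2 + u.
Roots in Z/3Z: h(0) = 0 → root; h(1) = 0 → root; h(2) = 0 → root.
Linear factors from roots: (u), (u - 1), (u + 1).
Complete factorization: h(u) = (u)·(u + 1)·(u - 1)^2.
Factor degrees with multiplicity: 1 + 1 + 1 + 1 = 4.

1, 1, 1, 1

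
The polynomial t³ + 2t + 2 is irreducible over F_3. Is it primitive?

Write f(t) = t³ + 2t + 2.
|GF(3^3)^×| = 3^3 − 1 = 26. Prime factorization: 26 = 2·13.
f is primitive ⇔ t has order 26 in GF(3)[t]/(f), i.e. t^(26/q) ≠ 1 for each prime q | 26.
t^(13) mod f = 1
t^(2) mod f = t².
Since t^(13) = 1, the order of t divides 13 < 26; not primitive.

No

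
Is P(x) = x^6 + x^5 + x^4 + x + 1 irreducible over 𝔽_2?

Check for roots in 𝔽_2: P(0) = 1; P(1) = 1.
No roots, so no linear factors.
Monic irreducibles of degree 2 over GF(2): x^2 + x + 1.
None of them divide P (all give nonzero remainder).
Monic irreducibles of degree 3 over GF(2): x^3 + x + 1, x^3 + x^2 + 1.
None of them divide P (all give nonzero remainder).
No irreducible factor of degree ≤ 3 exists, so P is irreducible over GF(2).

Yes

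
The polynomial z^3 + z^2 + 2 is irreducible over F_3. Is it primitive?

No

Write f(z) = z^3 + z^2 + 2.
|GF(3^3)^×| = 3^3 − 1 = 26. Prime factorization: 26 = 2·13.
f is primitive ⇔ z has order 26 in GF(3)[z]/(f), i.e. z^(26/q) ≠ 1 for each prime q | 26.
z^(13) mod f = 1
z^(2) mod f = z^2.
Since z^(13) = 1, the order of z divides 13 < 26; not primitive.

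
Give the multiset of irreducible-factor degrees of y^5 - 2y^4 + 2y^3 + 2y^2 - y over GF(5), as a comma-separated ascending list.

Write h(y) = y^5 - 2y^4 + 2y^3 + 2y^2 - y.
Roots in GF(5): h(0) = 0 → root; h(1) = 2; h(2) = 2; h(3) = 0 → root; h(4) = 3.
Linear factors from roots: (y), (y + 2).
Complete factorization: h(y) = (y)·(y + 2)·(y^3 + y^2 + 2).
Factor degrees with multiplicity: 1 + 1 + 3 = 5.

1, 1, 3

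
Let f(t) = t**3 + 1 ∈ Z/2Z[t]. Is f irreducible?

No

Check for roots in Z/2Z: f(0) = 1; f(1) = 0 → root.
f(1) = 0, so (t − 1) divides f(t); f is reducible.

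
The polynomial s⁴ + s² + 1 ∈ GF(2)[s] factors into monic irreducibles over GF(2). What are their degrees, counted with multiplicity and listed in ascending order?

2, 2

Write g(s) = s⁴ + s² + 1.
Roots in GF(2): g(0) = 1; g(1) = 1.
Complete factorization: g(s) = (s² + s + 1)^2.
Factor degrees with multiplicity: 2 + 2 = 4.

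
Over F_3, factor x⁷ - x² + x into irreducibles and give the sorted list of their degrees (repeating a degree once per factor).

1, 1, 2, 3

Write h(x) = x⁷ - x² + x.
Roots in F_3: h(0) = 0 → root; h(1) = 1; h(2) = 0 → root.
Linear factors from roots: (x), (x + 1).
Complete factorization: h(x) = (x)·(x + 1)·(x² + x - 1)·(x³ + x² + x - 1).
Factor degrees with multiplicity: 1 + 1 + 2 + 3 = 7.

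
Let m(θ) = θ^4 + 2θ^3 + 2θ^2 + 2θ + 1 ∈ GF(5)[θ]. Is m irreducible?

Check for roots in GF(5): m(0) = 1; m(1) = 3; m(2) = 0 → root; m(3) = 0 → root; m(4) = 0 → root.
m(2) = 0, so (θ − 2) divides m(θ); m is reducible.

No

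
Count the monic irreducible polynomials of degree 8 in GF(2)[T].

30

x^(2^8) − x is the product of all monic irreducibles of degree dividing 8; Möbius inversion gives N = (1/8) Σ μ(8/d)·2^d.
Divisors of 8: 1, 2, 4, 8; μ(8/d) for each: 0, 0, -1, 1.
Σ = − 2^4 + 2^8 = 240.
N = 240/8 = 30.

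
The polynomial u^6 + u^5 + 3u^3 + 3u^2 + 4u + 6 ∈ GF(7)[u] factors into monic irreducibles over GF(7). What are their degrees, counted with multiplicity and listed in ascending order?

Write h(u) = u^6 + u^5 + 3u^3 + 3u^2 + 4u + 6.
Complete factorization: h(u) = (u^6 + u^5 + 3u^3 + 3u^2 + 4u + 6).
Factor degrees with multiplicity: 6 = 6.

6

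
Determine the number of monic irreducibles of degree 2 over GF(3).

3

By the necklace-counting formula, N_3(2) = (1/2) Σ_{d|2} μ(2/d)·3^d.
Divisors of 2: 1, 2; μ(2/d) for each: -1, 1.
Σ = − 3^1 + 3^2 = 6.
N = 6/2 = 3.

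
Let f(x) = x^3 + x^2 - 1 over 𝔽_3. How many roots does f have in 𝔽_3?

Evaluate at each of the 3 elements of 𝔽_3:
f(0) = 2; f(1) = 1; f(2) = 2.
No element is a root.

0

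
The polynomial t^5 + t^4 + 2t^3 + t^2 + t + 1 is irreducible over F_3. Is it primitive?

Write f(t) = t^5 + t^4 + 2t^3 + t^2 + t + 1.
|GF(3^5)^×| = 3^5 − 1 = 242. Prime factorization: 242 = 2·11^2.
f is primitive ⇔ t has order 242 in GF(3)[t]/(f), i.e. t^(242/q) ≠ 1 for each prime q | 242.
t^(121) mod f = 2.
t^(22) mod f = t^4 + t^2 + t.
None equal 1, so t has full order 242; f is primitive.

Yes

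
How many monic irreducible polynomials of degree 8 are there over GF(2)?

Gauss's count: N_{2}(8) = (1/8) Σ_{d|8} μ(8/d)·2^d.
Divisors of 8: 1, 2, 4, 8; μ(8/d) for each: 0, 0, -1, 1.
Σ = − 2^4 + 2^8 = 240.
N = 240/8 = 30.

30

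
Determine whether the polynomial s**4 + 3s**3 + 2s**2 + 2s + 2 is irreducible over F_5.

Write P(s) = s**4 + 3s**3 + 2s**2 + 2s + 2.
Check for roots in F_5: P(0) = 2; P(1) = 0 → root; P(2) = 4; P(3) = 3; P(4) = 0 → root.
P(1) = 0, so (s − 1) divides P(s); P is reducible.

No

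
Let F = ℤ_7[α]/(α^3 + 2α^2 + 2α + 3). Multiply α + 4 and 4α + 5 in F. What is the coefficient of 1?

6

Multiply in ℤ_7[α]: (α + 4)·(4α + 5) = 4α^2 + 6.
Reduced: 4α^2 + 6.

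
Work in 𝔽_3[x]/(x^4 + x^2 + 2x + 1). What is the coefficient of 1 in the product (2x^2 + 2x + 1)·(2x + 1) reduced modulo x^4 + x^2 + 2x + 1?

1

Multiply in 𝔽_3[x]: (2x^2 + 2x + 1)·(2x + 1) = x^3 + x + 1.
Reduced: x^3 + x + 1.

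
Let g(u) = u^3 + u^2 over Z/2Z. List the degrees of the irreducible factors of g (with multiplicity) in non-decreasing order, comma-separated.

1, 1, 1

Roots in Z/2Z: g(0) = 0 → root; g(1) = 0 → root.
Linear factors from roots: (u), (u + 1).
Complete factorization: g(u) = (u + 1)·(u)^2.
Factor degrees with multiplicity: 1 + 1 + 1 = 3.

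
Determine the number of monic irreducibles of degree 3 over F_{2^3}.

168

By the necklace-counting formula, N_8(3) = (1/3) Σ_{d|3} μ(3/d)·8^d.
Divisors of 3: 1, 3; μ(3/d) for each: -1, 1.
Σ = − 8^1 + 8^3 = 504.
N = 504/3 = 168.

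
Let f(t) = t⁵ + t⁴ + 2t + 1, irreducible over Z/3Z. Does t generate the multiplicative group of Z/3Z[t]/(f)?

Yes

|GF(3^5)^×| = 3^5 − 1 = 242. Prime factorization: 242 = 2·11^2.
f is primitive ⇔ t has order 242 in GF(3)[t]/(f), i.e. t^(242/q) ≠ 1 for each prime q | 242.
t^(121) mod f = 2.
t^(22) mod f = t³ + 2.
None equal 1, so t has full order 242; f is primitive.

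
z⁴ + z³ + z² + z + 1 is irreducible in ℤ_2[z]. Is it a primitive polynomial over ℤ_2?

Write f(z) = z⁴ + z³ + z² + z + 1.
|GF(2^4)^×| = 2^4 − 1 = 15. Prime factorization: 15 = 3·5.
f is primitive ⇔ z has order 15 in GF(2)[z]/(f), i.e. z^(15/q) ≠ 1 for each prime q | 15.
z^(5) mod f = 1
z^(3) mod f = z³.
Since z^(5) = 1, the order of z divides 5 < 15; not primitive.

No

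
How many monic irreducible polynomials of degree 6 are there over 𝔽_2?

9

Gauss's count: N_{2}(6) = (1/6) Σ_{d|6} μ(6/d)·2^d.
Divisors of 6: 1, 2, 3, 6; μ(6/d) for each: 1, -1, -1, 1.
Σ = 2^1 − 2^2 − 2^3 + 2^6 = 54.
N = 54/6 = 9.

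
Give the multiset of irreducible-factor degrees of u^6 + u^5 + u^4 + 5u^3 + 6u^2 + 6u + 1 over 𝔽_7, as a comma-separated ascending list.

1, 1, 1, 1, 2

Write h(u) = u^6 + u^5 + u^4 + 5u^3 + 6u^2 + 6u + 1.
Linear factors from roots: (u + 6), (u + 5), (u + 3), (u + 2).
Complete factorization: h(u) = (u + 2)·(u + 3)·(u + 5)·(u + 6)·(u^2 + 6u + 3).
Factor degrees with multiplicity: 1 + 1 + 1 + 1 + 2 = 6.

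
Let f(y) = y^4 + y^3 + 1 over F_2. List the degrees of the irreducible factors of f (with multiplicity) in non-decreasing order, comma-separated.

Roots in F_2: f(0) = 1; f(1) = 1.
Complete factorization: f(y) = (y^4 + y^3 + 1).
Factor degrees with multiplicity: 4 = 4.

4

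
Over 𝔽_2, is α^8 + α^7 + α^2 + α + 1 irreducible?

Write m(α) = α^8 + α^7 + α^2 + α + 1.
Check for roots in 𝔽_2: m(0) = 1; m(1) = 1.
No roots, so no linear factors.
Monic irreducibles of degree 2 over GF(2): α^2 + α + 1.
None of them divide m (all give nonzero remainder).
Monic irreducibles of degree 3 over GF(2): α^3 + α + 1, α^3 + α^2 + 1.
None of them divide m (all give nonzero remainder).
Monic irreducibles of degree 4 over GF(2): α^4 + α + 1, α^4 + α^3 + 1, α^4 + α^3 + α^2 + α + 1.
None of them divide m (all give nonzero remainder).
No irreducible factor of degree ≤ 4 exists, so m is irreducible over GF(2).

Yes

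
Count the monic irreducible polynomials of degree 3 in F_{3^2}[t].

240

The number of monic irreducibles of degree 3 over GF(9) is (1/3)·Σ_{d∣3} μ(3/d) 9^d.
Divisors of 3: 1, 3; μ(3/d) for each: -1, 1.
Σ = − 9^1 + 9^3 = 720.
N = 720/3 = 240.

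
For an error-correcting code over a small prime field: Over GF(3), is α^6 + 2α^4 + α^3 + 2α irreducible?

No

Write P(α) = α^6 + 2α^4 + α^3 + 2α.
Check for roots in GF(3): P(0) = 0 → root; P(1) = 0 → root; P(2) = 0 → root.
P(0) = 0, so (α) divides P(α); P is reducible.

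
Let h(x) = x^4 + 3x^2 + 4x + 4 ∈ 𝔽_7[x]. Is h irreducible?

Check for roots in 𝔽_7: h(0) = 4; h(1) = 5; h(2) = 5; h(3) = 5; h(4) = 2; h(5) = 3; h(6) = 4.
No roots, so no linear factors.
Degree-2 irreducible divisors: test the 21 monic irreducibles of degree 2 over GF(7).
None of them divide h (all give nonzero remainder).
No irreducible factor of degree ≤ 2 exists, so h is irreducible over GF(7).

Yes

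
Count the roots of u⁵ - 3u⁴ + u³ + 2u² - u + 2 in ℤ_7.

3

Write h(u) = u⁵ - 3u⁴ + u³ + 2u² - u + 2.
Evaluate at each of the 7 elements of ℤ_7:
h(0) = 2; h(1) = 2; h(2) = 0 → root; h(3) = 2; h(4) = 0 → root; h(5) = 1; h(6) = 0 → root.
Roots: {2, 4, 6}.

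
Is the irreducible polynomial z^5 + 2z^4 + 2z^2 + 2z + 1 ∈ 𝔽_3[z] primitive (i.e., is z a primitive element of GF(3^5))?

Yes

Write f(z) = z^5 + 2z^4 + 2z^2 + 2z + 1.
|GF(3^5)^×| = 3^5 − 1 = 242. Prime factorization: 242 = 2·11^2.
f is primitive ⇔ z has order 242 in GF(3)[z]/(f), i.e. z^(242/q) ≠ 1 for each prime q | 242.
z^(121) mod f = 2.
z^(22) mod f = z^4 + z^3 + 2.
None equal 1, so z has full order 242; f is primitive.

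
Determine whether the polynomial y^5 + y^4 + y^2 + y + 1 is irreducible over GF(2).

Yes

Write h(y) = y^5 + y^4 + y^2 + y + 1.
Check for roots in GF(2): h(0) = 1; h(1) = 1.
No roots, so no linear factors.
Monic irreducibles of degree 2 over GF(2): y^2 + y + 1.
None of them divide h (all give nonzero remainder).
No irreducible factor of degree ≤ 2 exists, so h is irreducible over GF(2).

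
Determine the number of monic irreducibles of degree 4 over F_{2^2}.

The number of monic irreducibles of degree 4 over GF(4) is (1/4)·Σ_{d∣4} μ(4/d) 4^d.
Divisors of 4: 1, 2, 4; μ(4/d) for each: 0, -1, 1.
Σ = − 4^2 + 4^4 = 240.
N = 240/4 = 60.

60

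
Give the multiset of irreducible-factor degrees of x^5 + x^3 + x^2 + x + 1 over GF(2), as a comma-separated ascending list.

5

Write g(x) = x^5 + x^3 + x^2 + x + 1.
Roots in GF(2): g(0) = 1; g(1) = 1.
Complete factorization: g(x) = (x^5 + x^3 + x^2 + x + 1).
Factor degrees with multiplicity: 5 = 5.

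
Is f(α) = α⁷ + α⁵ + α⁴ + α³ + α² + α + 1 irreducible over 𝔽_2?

Yes

Check for roots in 𝔽_2: f(0) = 1; f(1) = 1.
No roots, so no linear factors.
Monic irreducibles of degree 2 over GF(2): α² + α + 1.
None of them divide f (all give nonzero remainder).
Monic irreducibles of degree 3 over GF(2): α³ + α + 1, α³ + α² + 1.
None of them divide f (all give nonzero remainder).
No irreducible factor of degree ≤ 3 exists, so f is irreducible over GF(2).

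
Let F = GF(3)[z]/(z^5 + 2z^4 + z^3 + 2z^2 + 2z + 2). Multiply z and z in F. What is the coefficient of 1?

Multiply in GF(3)[z]: (z)·(z) = z^2.
Reduced: z^2.

0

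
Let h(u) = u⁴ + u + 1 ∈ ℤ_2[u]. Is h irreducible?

Check for roots in ℤ_2: h(0) = 1; h(1) = 1.
No roots, so no linear factors.
Monic irreducibles of degree 2 over GF(2): u² + u + 1.
None of them divide h (all give nonzero remainder).
No irreducible factor of degree ≤ 2 exists, so h is irreducible over GF(2).

Yes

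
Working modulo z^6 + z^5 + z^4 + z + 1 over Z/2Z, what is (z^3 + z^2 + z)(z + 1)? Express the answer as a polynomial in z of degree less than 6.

z^4 + z

Multiply in Z/2Z[z]: (z^3 + z^2 + z)·(z + 1) = z^4 + z.
Reduced: z^4 + z.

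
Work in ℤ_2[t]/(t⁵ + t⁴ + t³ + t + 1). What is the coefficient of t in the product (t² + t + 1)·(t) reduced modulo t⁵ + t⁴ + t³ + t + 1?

1

Multiply in ℤ_2[t]: (t² + t + 1)·(t) = t³ + t² + t.
Reduced: t³ + t² + t.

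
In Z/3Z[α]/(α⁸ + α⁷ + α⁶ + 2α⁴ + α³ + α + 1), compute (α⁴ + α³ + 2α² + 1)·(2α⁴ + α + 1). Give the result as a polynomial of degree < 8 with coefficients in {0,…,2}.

2α^6 + α^5 + α^3 + 2α^2 + 2α + 2

Multiply in Z/3Z[α]: (α⁴ + α³ + 2α² + 1)·(2α⁴ + α + 1) = 2α⁸ + 2α⁷ + α⁶ + α⁵ + α⁴ + 2α² + α + 1.
Reduce using α⁸ ≡ 2α⁷ + 2α⁶ + α⁴ + 2α³ + 2α + 2 (mod α⁸ + α⁷ + α⁶ + 2α⁴ + α³ + α + 1).
Reduced: 2α⁶ + α⁵ + α³ + 2α² + 2α + 2.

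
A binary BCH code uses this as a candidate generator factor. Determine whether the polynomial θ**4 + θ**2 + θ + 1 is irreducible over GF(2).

No

Write P(θ) = θ**4 + θ**2 + θ + 1.
Check for roots in GF(2): P(0) = 1; P(1) = 0 → root.
P(1) = 0, so (θ − 1) divides P(θ); P is reducible.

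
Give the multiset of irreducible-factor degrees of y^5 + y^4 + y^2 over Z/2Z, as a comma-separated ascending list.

1, 1, 3

Write f(y) = y^5 + y^4 + y^2.
Roots in Z/2Z: f(0) = 0 → root; f(1) = 1.
Linear factors from roots: (y).
Complete factorization: f(y) = (y)^2·(y^3 + y^2 + 1).
Factor degrees with multiplicity: 1 + 1 + 3 = 5.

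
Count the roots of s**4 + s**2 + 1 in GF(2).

Write g(s) = s**4 + s**2 + 1.
Evaluate at each of the 2 elements of GF(2):
g(0) = 1; g(1) = 1.
No element is a root.

0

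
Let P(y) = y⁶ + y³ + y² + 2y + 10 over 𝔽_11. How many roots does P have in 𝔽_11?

Evaluate at each of the 11 elements of 𝔽_11:
P(0) = 10; P(1) = 4; P(2) = 2; P(3) = 0 → root; P(4) = 3; P(5) = 10; P(6) = 4; P(7) = 2; P(8) = 0 → root; P(9) = 0 → root; P(10) = 9.
Roots: {3, 8, 9}.

3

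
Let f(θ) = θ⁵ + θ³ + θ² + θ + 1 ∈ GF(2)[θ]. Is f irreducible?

Check for roots in GF(2): f(0) = 1; f(1) = 1.
No roots, so no linear factors.
Monic irreducibles of degree 2 over GF(2): θ² + θ + 1.
None of them divide f (all give nonzero remainder).
No irreducible factor of degree ≤ 2 exists, so f is irreducible over GF(2).

Yes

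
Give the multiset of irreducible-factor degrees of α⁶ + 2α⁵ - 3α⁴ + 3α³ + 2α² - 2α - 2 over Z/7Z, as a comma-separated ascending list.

Write h(α) = α⁶ + 2α⁵ - 3α⁴ + 3α³ + 2α² - 2α - 2.
Complete factorization: h(α) = (α⁶ + 2α⁵ - 3α⁴ + 3α³ + 2α² - 2α - 2).
Factor degrees with multiplicity: 6 = 6.

6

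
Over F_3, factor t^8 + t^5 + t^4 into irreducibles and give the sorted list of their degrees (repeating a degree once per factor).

1, 1, 1, 1, 1, 3

Write g(t) = t^8 + t^5 + t^4.
Roots in F_3: g(0) = 0 → root; g(1) = 0 → root; g(2) = 1.
Linear factors from roots: (t), (t + 2).
Complete factorization: g(t) = (t + 2)·(t)^4·(t^3 + t^2 + t + 2).
Factor degrees with multiplicity: 1 + 1 + 1 + 1 + 1 + 3 = 8.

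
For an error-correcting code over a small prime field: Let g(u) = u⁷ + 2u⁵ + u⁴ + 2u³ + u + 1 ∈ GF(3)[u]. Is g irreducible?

Check for roots in GF(3): g(0) = 1; g(1) = 2; g(2) = 2.
No roots, so no linear factors.
Monic irreducibles of degree 2 over GF(3): u² + 1, u² + u + 2, u² + 2u + 2.
None of them divide g (all give nonzero remainder).
Degree-3 irreducible divisors: test the 8 monic irreducibles of degree 3 over GF(3).
None of them divide g (all give nonzero remainder).
No irreducible factor of degree ≤ 3 exists, so g is irreducible over GF(3).

Yes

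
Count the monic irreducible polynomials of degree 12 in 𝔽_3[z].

The number of monic irreducibles of degree 12 over GF(3) is (1/12)·Σ_{d∣12} μ(12/d) 3^d.
Divisors of 12: 1, 2, 3, 4, 6, 12; μ(12/d) for each: 0, 1, 0, -1, -1, 1.
Σ = 3^2 − 3^4 − 3^6 + 3^12 = 530640.
N = 530640/12 = 44220.

44220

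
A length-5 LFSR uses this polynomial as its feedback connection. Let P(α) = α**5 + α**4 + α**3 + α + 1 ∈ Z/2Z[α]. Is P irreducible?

Yes

Check for roots in Z/2Z: P(0) = 1; P(1) = 1.
No roots, so no linear factors.
Monic irreducibles of degree 2 over GF(2): α**2 + α + 1.
None of them divide P (all give nonzero remainder).
No irreducible factor of degree ≤ 2 exists, so P is irreducible over GF(2).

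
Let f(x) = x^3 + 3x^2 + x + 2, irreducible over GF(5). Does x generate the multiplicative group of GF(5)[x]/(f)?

|GF(5^3)^×| = 5^3 − 1 = 124. Prime factorization: 124 = 2^2·31.
f is primitive ⇔ x has order 124 in GF(5)[x]/(f), i.e. x^(124/q) ≠ 1 for each prime q | 124.
x^(62) mod f = 4.
x^(4) mod f = 3x^2 + x + 1.
None equal 1, so x has full order 124; f is primitive.

Yes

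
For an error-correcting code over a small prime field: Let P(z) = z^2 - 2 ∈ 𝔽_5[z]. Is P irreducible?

Check for roots in 𝔽_5: P(0) = 3; P(1) = 4; P(2) = 2; P(3) = 2; P(4) = 4.
No roots. A degree-2 polynomial over a field with no linear factor is irreducible.

Yes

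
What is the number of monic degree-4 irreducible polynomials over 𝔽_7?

588

x^(7^4) − x is the product of all monic irreducibles of degree dividing 4; Möbius inversion gives N = (1/4) Σ μ(4/d)·7^d.
Divisors of 4: 1, 2, 4; μ(4/d) for each: 0, -1, 1.
Σ = − 7^2 + 7^4 = 2352.
N = 2352/4 = 588.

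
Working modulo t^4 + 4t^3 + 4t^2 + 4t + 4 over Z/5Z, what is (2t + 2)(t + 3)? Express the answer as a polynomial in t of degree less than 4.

Multiply in Z/5Z[t]: (2t + 2)·(t + 3) = 2t^2 + 3t + 1.
Reduced: 2t^2 + 3t + 1.

2t^2 + 3t + 1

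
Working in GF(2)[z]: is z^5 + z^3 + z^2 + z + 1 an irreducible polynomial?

Write m(z) = z^5 + z^3 + z^2 + z + 1.
Check for roots in GF(2): m(0) = 1; m(1) = 1.
No roots, so no linear factors.
Monic irreducibles of degree 2 over GF(2): z^2 + z + 1.
None of them divide m (all give nonzero remainder).
No irreducible factor of degree ≤ 2 exists, so m is irreducible over GF(2).

Yes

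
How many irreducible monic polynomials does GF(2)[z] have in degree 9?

56

Gauss's count: N_{2}(9) = (1/9) Σ_{d|9} μ(9/d)·2^d.
Divisors of 9: 1, 3, 9; μ(9/d) for each: 0, -1, 1.
Σ = − 2^3 + 2^9 = 504.
N = 504/9 = 56.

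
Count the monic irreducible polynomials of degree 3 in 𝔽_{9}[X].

240

By the necklace-counting formula, N_9(3) = (1/3) Σ_{d|3} μ(3/d)·9^d.
Divisors of 3: 1, 3; μ(3/d) for each: -1, 1.
Σ = − 9^1 + 9^3 = 720.
N = 720/3 = 240.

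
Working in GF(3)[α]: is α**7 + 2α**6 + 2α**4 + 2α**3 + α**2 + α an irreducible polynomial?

No

Write m(α) = α**7 + 2α**6 + 2α**4 + 2α**3 + α**2 + α.
Check for roots in GF(3): m(0) = 0 → root; m(1) = 0 → root; m(2) = 1.
m(0) = 0, so (α) divides m(α); m is reducible.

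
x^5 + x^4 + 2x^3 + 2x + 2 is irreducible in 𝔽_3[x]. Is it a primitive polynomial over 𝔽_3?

No

Write f(x) = x^5 + x^4 + 2x^3 + 2x + 2.
|GF(3^5)^×| = 3^5 − 1 = 242. Prime factorization: 242 = 2·11^2.
f is primitive ⇔ x has order 242 in GF(3)[x]/(f), i.e. x^(242/q) ≠ 1 for each prime q | 242.
x^(121) mod f = 1
x^(22) mod f = x^4 + 2x.
Since x^(121) = 1, the order of x divides 121 < 242; not primitive.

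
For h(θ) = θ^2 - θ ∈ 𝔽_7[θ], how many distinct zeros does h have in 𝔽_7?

2

Evaluate at each of the 7 elements of 𝔽_7:
h(0) = 0 → root; h(1) = 0 → root; h(2) = 2; h(3) = 6; h(4) = 5; h(5) = 6; h(6) = 2.
Roots: {0, 1}.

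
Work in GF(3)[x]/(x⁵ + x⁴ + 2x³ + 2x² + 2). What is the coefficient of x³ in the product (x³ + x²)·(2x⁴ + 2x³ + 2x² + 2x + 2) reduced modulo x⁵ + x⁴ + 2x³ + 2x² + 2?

Multiply in GF(3)[x]: (x³ + x²)·(2x⁴ + 2x³ + 2x² + 2x + 2) = 2x⁷ + x⁶ + x⁵ + x⁴ + x³ + 2x².
Reduce using x⁵ ≡ 2x⁴ + x³ + x² + 1 (mod x⁵ + x⁴ + 2x³ + 2x² + 2).
Reduced: x⁴ + x³ + 2x² + 2x + 1.

1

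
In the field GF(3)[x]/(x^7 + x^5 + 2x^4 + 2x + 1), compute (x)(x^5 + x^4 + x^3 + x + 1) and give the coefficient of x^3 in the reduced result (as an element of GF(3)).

Multiply in GF(3)[x]: (x)·(x^5 + x^4 + x^3 + x + 1) = x^6 + x^5 + x^4 + x^2 + x.
Reduced: x^6 + x^5 + x^4 + x^2 + x.

0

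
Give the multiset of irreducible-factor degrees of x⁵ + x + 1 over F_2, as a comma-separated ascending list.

2, 3

Write f(x) = x⁵ + x + 1.
Roots in F_2: f(0) = 1; f(1) = 1.
Complete factorization: f(x) = (x² + x + 1)·(x³ + x² + 1).
Factor degrees with multiplicity: 2 + 3 = 5.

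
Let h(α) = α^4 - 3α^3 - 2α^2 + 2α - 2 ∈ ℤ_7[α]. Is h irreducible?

No

Check for roots in ℤ_7: h(0) = 5; h(1) = 3; h(2) = 0 → root; h(3) = 0 → root; h(4) = 3; h(5) = 5; h(6) = 5.
h(2) = 0, so (α − 2) divides h(α); h is reducible.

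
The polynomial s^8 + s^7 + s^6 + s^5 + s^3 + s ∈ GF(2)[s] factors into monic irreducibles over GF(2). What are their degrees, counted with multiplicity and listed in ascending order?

1, 1, 1, 2, 3

Write h(s) = s^8 + s^7 + s^6 + s^5 + s^3 + s.
Roots in GF(2): h(0) = 0 → root; h(1) = 0 → root.
Linear factors from roots: (s), (s + 1).
Complete factorization: h(s) = (s)·(s + 1)^2·(s^2 + s + 1)·(s^3 + s + 1).
Factor degrees with multiplicity: 1 + 1 + 1 + 2 + 3 = 8.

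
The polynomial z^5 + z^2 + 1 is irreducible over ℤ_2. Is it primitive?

Yes

Write f(z) = z^5 + z^2 + 1.
|GF(2^5)^×| = 2^5 − 1 = 31. Prime factorization: 31 = 31.
f is primitive ⇔ z has order 31 in GF(2)[z]/(f), i.e. z^(31/q) ≠ 1 for each prime q | 31.
z^(1) mod f = z.
None equal 1, so z has full order 31; f is primitive.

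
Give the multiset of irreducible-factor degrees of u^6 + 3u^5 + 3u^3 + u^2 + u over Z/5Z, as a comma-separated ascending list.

1, 1, 1, 3

Write g(u) = u^6 + 3u^5 + 3u^3 + u^2 + u.
Roots in Z/5Z: g(0) = 0 → root; g(1) = 4; g(2) = 0 → root; g(3) = 1; g(4) = 0 → root.
Linear factors from roots: (u), (u + 3), (u + 1).
Complete factorization: g(u) = (u)·(u + 1)·(u + 3)·(u^3 + 4u^2 + u + 2).
Factor degrees with multiplicity: 1 + 1 + 1 + 3 = 6.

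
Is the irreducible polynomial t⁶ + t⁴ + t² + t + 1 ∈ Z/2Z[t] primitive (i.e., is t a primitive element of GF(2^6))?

No

Write f(t) = t⁶ + t⁴ + t² + t + 1.
|GF(2^6)^×| = 2^6 − 1 = 63. Prime factorization: 63 = 3^2·7.
f is primitive ⇔ t has order 63 in GF(2)[t]/(f), i.e. t^(63/q) ≠ 1 for each prime q | 63.
t^(21) mod f = 1
t^(9) mod f = t⁴ + t² + t.
Since t^(21) = 1, the order of t divides 21 < 63; not primitive.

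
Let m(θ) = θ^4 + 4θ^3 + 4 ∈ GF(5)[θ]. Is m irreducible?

Yes

Check for roots in GF(5): m(0) = 4; m(1) = 4; m(2) = 2; m(3) = 3; m(4) = 1.
No roots, so no linear factors.
Degree-2 irreducible divisors: test the 10 monic irreducibles of degree 2 over GF(5).
None of them divide m (all give nonzero remainder).
No irreducible factor of degree ≤ 2 exists, so m is irreducible over GF(5).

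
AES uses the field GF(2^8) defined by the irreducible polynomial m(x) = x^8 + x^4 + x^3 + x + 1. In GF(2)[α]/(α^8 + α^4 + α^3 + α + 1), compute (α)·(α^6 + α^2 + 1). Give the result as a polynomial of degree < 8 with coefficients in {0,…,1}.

Multiply in GF(2)[α]: (α)·(α^6 + α^2 + 1) = α^7 + α^3 + α.
Reduced: α^7 + α^3 + α.

α^7 + α^3 + α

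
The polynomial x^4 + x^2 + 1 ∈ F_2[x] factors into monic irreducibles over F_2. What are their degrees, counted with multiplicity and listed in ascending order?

Write f(x) = x^4 + x^2 + 1.
Roots in F_2: f(0) = 1; f(1) = 1.
Complete factorization: f(x) = (x^2 + x + 1)^2.
Factor degrees with multiplicity: 2 + 2 = 4.

2, 2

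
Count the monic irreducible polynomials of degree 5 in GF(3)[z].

By the necklace-counting formula, N_3(5) = (1/5) Σ_{d|5} μ(5/d)·3^d.
Divisors of 5: 1, 5; μ(5/d) for each: -1, 1.
Σ = − 3^1 + 3^5 = 240.
N = 240/5 = 48.

48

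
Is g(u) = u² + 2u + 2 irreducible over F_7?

Check for roots in F_7: g(0) = 2; g(1) = 5; g(2) = 3; g(3) = 3; g(4) = 5; g(5) = 2; g(6) = 1.
No roots. A degree-2 polynomial over a field with no linear factor is irreducible.

Yes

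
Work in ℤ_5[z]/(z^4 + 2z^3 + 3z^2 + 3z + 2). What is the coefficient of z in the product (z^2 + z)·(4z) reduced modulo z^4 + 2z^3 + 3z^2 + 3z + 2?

Multiply in ℤ_5[z]: (z^2 + z)·(4z) = 4z^3 + 4z^2.
Reduced: 4z^3 + 4z^2.

0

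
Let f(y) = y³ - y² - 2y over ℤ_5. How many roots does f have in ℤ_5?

Evaluate at each of the 5 elements of ℤ_5:
f(0) = 0 → root; f(1) = 3; f(2) = 0 → root; f(3) = 2; f(4) = 0 → root.
Roots: {0, 2, 4}.

3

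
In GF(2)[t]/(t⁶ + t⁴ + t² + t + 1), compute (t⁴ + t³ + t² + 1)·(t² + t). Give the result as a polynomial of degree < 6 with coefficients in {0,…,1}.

t^4 + t^3 + 1

Multiply in GF(2)[t]: (t⁴ + t³ + t² + 1)·(t² + t) = t⁶ + t³ + t² + t.
Reduce using t⁶ ≡ t⁴ + t² + t + 1 (mod t⁶ + t⁴ + t² + t + 1).
Reduced: t⁴ + t³ + 1.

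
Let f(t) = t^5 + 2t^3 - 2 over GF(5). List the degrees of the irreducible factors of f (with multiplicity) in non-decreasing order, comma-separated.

Roots in GF(5): f(0) = 3; f(1) = 1; f(2) = 1; f(3) = 0 → root; f(4) = 0 → root.
Linear factors from roots: (t + 2), (t + 1).
Complete factorization: f(t) = (t + 1)·(t + 2)·(t^3 + 2t^2 - t - 1).
Factor degrees with multiplicity: 1 + 1 + 3 = 5.

1, 1, 3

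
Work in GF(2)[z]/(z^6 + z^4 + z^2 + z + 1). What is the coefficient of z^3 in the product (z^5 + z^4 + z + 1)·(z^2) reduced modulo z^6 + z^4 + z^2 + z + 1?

Multiply in GF(2)[z]: (z^5 + z^4 + z + 1)·(z^2) = z^7 + z^6 + z^3 + z^2.
Reduce using z^6 ≡ z^4 + z^2 + z + 1 (mod z^6 + z^4 + z^2 + z + 1).
Reduced: z^5 + z^4 + z^2 + 1.

0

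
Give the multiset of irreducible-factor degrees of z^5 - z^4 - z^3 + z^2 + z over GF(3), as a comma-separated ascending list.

Write h(z) = z^5 - z^4 - z^3 + z^2 + z.
Roots in GF(3): h(0) = 0 → root; h(1) = 1; h(2) = 2.
Linear factors from roots: (z).
Complete factorization: h(z) = (z)·(z^2 + z - 1)^2.
Factor degrees with multiplicity: 1 + 2 + 2 = 5.

1, 2, 2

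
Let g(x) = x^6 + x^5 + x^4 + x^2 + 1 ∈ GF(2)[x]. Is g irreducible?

Check for roots in GF(2): g(0) = 1; g(1) = 1.
No roots, so no linear factors.
Monic irreducibles of degree 2 over GF(2): x^2 + x + 1.
None of them divide g (all give nonzero remainder).
Monic irreducibles of degree 3 over GF(2): x^3 + x + 1, x^3 + x^2 + 1.
None of them divide g (all give nonzero remainder).
No irreducible factor of degree ≤ 3 exists, so g is irreducible over GF(2).

Yes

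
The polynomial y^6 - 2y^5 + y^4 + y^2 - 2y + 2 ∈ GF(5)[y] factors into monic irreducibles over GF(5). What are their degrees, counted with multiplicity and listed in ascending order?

Write h(y) = y^6 - 2y^5 + y^4 + y^2 - 2y + 2.
Roots in GF(5): h(0) = 2; h(1) = 1; h(2) = 3; h(3) = 4; h(4) = 4.
Complete factorization: h(y) = (y^2 - y + 1)·(y^4 - y^3 - y^2 + 2).
Factor degrees with multiplicity: 2 + 4 = 6.

2, 4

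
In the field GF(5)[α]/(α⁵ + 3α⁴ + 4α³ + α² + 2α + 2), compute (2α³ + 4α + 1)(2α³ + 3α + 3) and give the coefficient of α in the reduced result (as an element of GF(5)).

Multiply in GF(5)[α]: (2α³ + 4α + 1)·(2α³ + 3α + 3) = 4α⁶ + 4α⁴ + 3α³ + 2α² + 3.
Reduce using α⁵ ≡ 2α⁴ + α³ + 4α² + 3α + 3 (mod α⁵ + 3α⁴ + 4α³ + α² + 2α + 2).
Reduced: 4α⁴ + 2α³ + α² + α + 2.

1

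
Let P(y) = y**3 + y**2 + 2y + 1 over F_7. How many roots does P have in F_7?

1

Evaluate at each of the 7 elements of F_7:
P(0) = 1; P(1) = 5; P(2) = 3; P(3) = 1; P(4) = 5; P(5) = 0 → root; P(6) = 6.
Roots: {5}.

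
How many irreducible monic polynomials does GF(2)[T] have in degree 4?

The number of monic irreducibles of degree 4 over GF(2) is (1/4)·Σ_{d∣4} μ(4/d) 2^d.
Divisors of 4: 1, 2, 4; μ(4/d) for each: 0, -1, 1.
Σ = − 2^2 + 2^4 = 12.
N = 12/4 = 3.

3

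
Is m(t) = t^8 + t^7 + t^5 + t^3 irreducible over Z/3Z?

No

Check for roots in Z/3Z: m(0) = 0 → root; m(1) = 1; m(2) = 1.
m(0) = 0, so (t) divides m(t); m is reducible.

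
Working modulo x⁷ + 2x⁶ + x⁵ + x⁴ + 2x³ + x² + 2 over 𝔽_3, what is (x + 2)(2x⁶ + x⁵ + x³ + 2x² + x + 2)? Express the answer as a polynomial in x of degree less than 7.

Multiply in 𝔽_3[x]: (x + 2)·(2x⁶ + x⁵ + x³ + 2x² + x + 2) = 2x⁷ + 2x⁶ + 2x⁵ + x⁴ + x³ + 2x² + x + 1.
Reduce using x⁷ ≡ x⁶ + 2x⁵ + 2x⁴ + x³ + 2x² + 1 (mod x⁷ + 2x⁶ + x⁵ + x⁴ + 2x³ + x² + 2).
Reduced: x⁶ + 2x⁴ + x.

x^6 + 2x^4 + x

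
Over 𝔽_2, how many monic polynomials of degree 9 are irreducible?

56

By the necklace-counting formula, N_2(9) = (1/9) Σ_{d|9} μ(9/d)·2^d.
Divisors of 9: 1, 3, 9; μ(9/d) for each: 0, -1, 1.
Σ = − 2^3 + 2^9 = 504.
N = 504/9 = 56.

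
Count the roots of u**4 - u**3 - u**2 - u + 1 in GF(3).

1

Write g(u) = u**4 - u**3 - u**2 - u + 1.
Evaluate at each of the 3 elements of GF(3):
g(0) = 1; g(1) = 2; g(2) = 0 → root.
Roots: {2}.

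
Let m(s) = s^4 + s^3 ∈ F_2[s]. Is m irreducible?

Check for roots in F_2: m(0) = 0 → root; m(1) = 0 → root.
m(0) = 0, so (s) divides m(s); m is reducible.

No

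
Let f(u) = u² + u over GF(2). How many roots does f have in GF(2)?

Evaluate at each of the 2 elements of GF(2):
f(0) = 0 → root; f(1) = 0 → root.
Roots: {0, 1}.

2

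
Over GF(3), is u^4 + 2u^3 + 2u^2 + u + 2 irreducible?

Write g(u) = u^4 + 2u^3 + 2u^2 + u + 2.
Check for roots in GF(3): g(0) = 2; g(1) = 2; g(2) = 2.
No roots, so no linear factors.
Monic irreducibles of degree 2 over GF(3): u^2 + 1, u^2 + u + 2, u^2 + 2u + 2.
None of them divide g (all give nonzero remainder).
No irreducible factor of degree ≤ 2 exists, so g is irreducible over GF(3).

Yes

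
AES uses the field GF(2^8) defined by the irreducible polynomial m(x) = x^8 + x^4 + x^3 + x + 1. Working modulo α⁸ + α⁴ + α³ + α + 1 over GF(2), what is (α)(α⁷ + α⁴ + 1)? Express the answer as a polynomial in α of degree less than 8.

Multiply in GF(2)[α]: (α)·(α⁷ + α⁴ + 1) = α⁸ + α⁵ + α.
Reduce using α⁸ ≡ α⁴ + α³ + α + 1 (mod α⁸ + α⁴ + α³ + α + 1).
Reduced: α⁵ + α⁴ + α³ + 1.

α^5 + α^4 + α^3 + 1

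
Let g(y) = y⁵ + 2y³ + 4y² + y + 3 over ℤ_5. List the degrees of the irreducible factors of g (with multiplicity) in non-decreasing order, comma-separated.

5

Roots in ℤ_5: g(0) = 3; g(1) = 1; g(2) = 4; g(3) = 4; g(4) = 3.
Complete factorization: g(y) = (y⁵ + 2y³ + 4y² + y + 3).
Factor degrees with multiplicity: 5 = 5.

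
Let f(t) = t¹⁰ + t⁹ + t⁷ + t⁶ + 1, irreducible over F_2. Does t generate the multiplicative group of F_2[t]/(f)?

|GF(2^10)^×| = 2^10 − 1 = 1023. Prime factorization: 1023 = 3·11·31.
f is primitive ⇔ t has order 1023 in GF(2)[t]/(f), i.e. t^(1023/q) ≠ 1 for each prime q | 1023.
t^(341) mod f = t⁶ + t + 1.
t^(93) mod f = t⁸ + t⁵ + t⁴ + t² + t.
t^(33) mod f = t⁶ + t⁵ + t⁴ + t² + t + 1.
None equal 1, so t has full order 1023; f is primitive.

Yes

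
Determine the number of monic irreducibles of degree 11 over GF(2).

The number of monic irreducibles of degree 11 over GF(2) is (1/11)·Σ_{d∣11} μ(11/d) 2^d.
Divisors of 11: 1, 11; μ(11/d) for each: -1, 1.
Σ = − 2^1 + 2^11 = 2046.
N = 2046/11 = 186.

186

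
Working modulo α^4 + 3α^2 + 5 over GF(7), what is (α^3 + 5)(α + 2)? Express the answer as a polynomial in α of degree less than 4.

Multiply in GF(7)[α]: (α^3 + 5)·(α + 2) = α^4 + 2α^3 + 5α + 3.
Reduce using α^4 ≡ 4α^2 + 2 (mod α^4 + 3α^2 + 5).
Reduced: 2α^3 + 4α^2 + 5α + 5.

2α^3 + 4α^2 + 5α + 5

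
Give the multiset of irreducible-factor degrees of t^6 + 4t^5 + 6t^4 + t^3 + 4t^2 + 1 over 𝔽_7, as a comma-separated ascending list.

Write f(t) = t^6 + 4t^5 + 6t^4 + t^3 + 4t^2 + 1.
Linear factors from roots: (t + 1).
Complete factorization: f(t) = (t + 1)·(t^2 + 5t + 5)·(t^3 + 5t^2 + t + 3).
Factor degrees with multiplicity: 1 + 2 + 3 = 6.

1, 2, 3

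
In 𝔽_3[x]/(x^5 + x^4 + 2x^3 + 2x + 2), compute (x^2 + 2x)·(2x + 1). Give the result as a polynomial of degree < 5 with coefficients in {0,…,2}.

Multiply in 𝔽_3[x]: (x^2 + 2x)·(2x + 1) = 2x^3 + 2x^2 + 2x.
Reduced: 2x^3 + 2x^2 + 2x.

2x^3 + 2x^2 + 2x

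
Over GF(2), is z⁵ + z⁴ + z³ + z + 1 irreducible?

Write P(z) = z⁵ + z⁴ + z³ + z + 1.
Check for roots in GF(2): P(0) = 1; P(1) = 1.
No roots, so no linear factors.
Monic irreducibles of degree 2 over GF(2): z² + z + 1.
None of them divide P (all give nonzero remainder).
No irreducible factor of degree ≤ 2 exists, so P is irreducible over GF(2).

Yes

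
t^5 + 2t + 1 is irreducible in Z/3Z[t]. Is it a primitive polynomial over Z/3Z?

Yes

Write f(t) = t^5 + 2t + 1.
|GF(3^5)^×| = 3^5 − 1 = 242. Prime factorization: 242 = 2·11^2.
f is primitive ⇔ t has order 242 in GF(3)[t]/(f), i.e. t^(242/q) ≠ 1 for each prime q | 242.
t^(121) mod f = 2.
t^(22) mod f = 2t^3 + 2t^2 + t + 1.
None equal 1, so t has full order 242; f is primitive.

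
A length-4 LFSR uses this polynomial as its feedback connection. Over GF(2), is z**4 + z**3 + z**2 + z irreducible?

No

Write P(z) = z**4 + z**3 + z**2 + z.
Check for roots in GF(2): P(0) = 0 → root; P(1) = 0 → root.
P(0) = 0, so (z) divides P(z); P is reducible.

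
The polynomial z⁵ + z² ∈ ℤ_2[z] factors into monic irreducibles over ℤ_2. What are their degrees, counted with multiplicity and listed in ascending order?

Write g(z) = z⁵ + z².
Roots in ℤ_2: g(0) = 0 → root; g(1) = 0 → root.
Linear factors from roots: (z), (z + 1).
Complete factorization: g(z) = (z + 1)·(z)^2·(z² + z + 1).
Factor degrees with multiplicity: 1 + 1 + 1 + 2 = 5.

1, 1, 1, 2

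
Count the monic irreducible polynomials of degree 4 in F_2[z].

3

Gauss's count: N_{2}(4) = (1/4) Σ_{d|4} μ(4/d)·2^d.
Divisors of 4: 1, 2, 4; μ(4/d) for each: 0, -1, 1.
Σ = − 2^2 + 2^4 = 12.
N = 12/4 = 3.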